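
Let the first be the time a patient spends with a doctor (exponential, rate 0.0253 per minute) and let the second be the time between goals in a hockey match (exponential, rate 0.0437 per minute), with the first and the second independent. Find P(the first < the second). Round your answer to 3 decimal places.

0.367

λ_1 = 0.0253, λ_2 = 0.0437.
For independent exponentials, P(the first < the second) = λ_1/(λ_1+λ_2) = 0.0253/0.069 ≈ 0.367.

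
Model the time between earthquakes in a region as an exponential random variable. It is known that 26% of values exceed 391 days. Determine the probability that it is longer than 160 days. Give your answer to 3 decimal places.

e^(−λ·391) = 0.26 ⇒ λ = −ln(0.26)/391 = 0.0034452.
P(X > 160) = e^(−0.0034452·160) = e^(−0.55123) ≈ 0.576.

0.576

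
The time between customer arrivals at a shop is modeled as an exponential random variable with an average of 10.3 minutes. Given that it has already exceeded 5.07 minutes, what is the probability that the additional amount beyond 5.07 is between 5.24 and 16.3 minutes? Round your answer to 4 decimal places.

The rate is λ = 1/10.3 = 0.0970874 per minute.
Memoryless: the residual past 5.07 is again Exp(λ).
P(5.24 < residual < 16.3) = e^(−λ·5.24) − e^(−λ·16.3) = 0.60125 − 0.20546 ≈ 0.3958.

0.3958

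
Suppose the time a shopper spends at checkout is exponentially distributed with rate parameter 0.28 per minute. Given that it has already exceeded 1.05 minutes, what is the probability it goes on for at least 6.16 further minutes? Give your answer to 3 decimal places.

0.178

The exponential is memoryless, so the remaining time is again Exp(λ): the condition X > 1.05 is irrelevant.
P(X > 6.16) = e^(−1.7248) ≈ 0.178.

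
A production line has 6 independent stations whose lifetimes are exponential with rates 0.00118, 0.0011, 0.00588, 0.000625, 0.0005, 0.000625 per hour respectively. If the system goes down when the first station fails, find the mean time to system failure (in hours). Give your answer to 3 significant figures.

The time to first failure is exponential with rate Σλ = 0.00118 + 0.0011 + 0.00588 + 0.000625 + 0.0005 + 0.000625 = 0.00991.
E[min] = 1/Σλ = 1/0.00991 = 100.908 hours.

101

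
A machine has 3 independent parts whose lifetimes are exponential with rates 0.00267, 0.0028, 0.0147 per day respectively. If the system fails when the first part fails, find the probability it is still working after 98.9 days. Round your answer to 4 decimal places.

The time to first failure is exponential with rate Σλ = 0.00267 + 0.0028 + 0.0147 = 0.02017.
P(min > 98.9) = e^(−0.02017·98.9) = e^(−1.9948) ≈ 0.1360.

0.1360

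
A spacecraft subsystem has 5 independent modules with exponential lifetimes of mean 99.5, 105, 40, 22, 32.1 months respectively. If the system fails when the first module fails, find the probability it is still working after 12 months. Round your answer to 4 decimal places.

0.2336

The first failure time is exponential with rate Σλ_i = 1/99.5 + 1/105 + 1/40 + 1/22 + 1/32.1 = 0.121181 per month.
P(min > 12) = e^(−0.121181·12) = e^(−1.4542) ≈ 0.2336.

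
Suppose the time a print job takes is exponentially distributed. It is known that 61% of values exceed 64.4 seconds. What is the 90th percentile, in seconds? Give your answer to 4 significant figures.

300.0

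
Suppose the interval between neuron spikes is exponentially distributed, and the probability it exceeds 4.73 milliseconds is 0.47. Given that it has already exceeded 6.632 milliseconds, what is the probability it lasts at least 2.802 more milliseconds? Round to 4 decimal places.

0.6394

From e^(−λ·4.73) = 0.47, λ = −ln(0.47)/4.73 = 0.159624.
Memoryless: P(X > 6.632+2.802 | X > 6.632) = P(X > 2.802) = e^(−0.159624·2.802) ≈ 0.6394.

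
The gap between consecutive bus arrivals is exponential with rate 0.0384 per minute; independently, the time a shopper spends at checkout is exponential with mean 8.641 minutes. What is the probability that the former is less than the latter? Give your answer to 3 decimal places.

λ_1 = 0.0384, λ_2 = 1/8.641 = 0.115727.
For independent exponentials, P(the former < the latter) = λ_1/(λ_1+λ_2) = 0.0384/0.154127 ≈ 0.249.

0.249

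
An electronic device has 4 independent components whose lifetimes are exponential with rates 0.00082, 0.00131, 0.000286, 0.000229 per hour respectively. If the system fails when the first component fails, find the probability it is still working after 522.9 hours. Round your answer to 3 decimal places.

The time to first failure is exponential with rate Σλ = 0.00082 + 0.00131 + 0.000286 + 0.000229 = 0.002645.
P(min > 522.9) = e^(−0.002645·522.9) = e^(−1.3831) ≈ 0.251.

0.251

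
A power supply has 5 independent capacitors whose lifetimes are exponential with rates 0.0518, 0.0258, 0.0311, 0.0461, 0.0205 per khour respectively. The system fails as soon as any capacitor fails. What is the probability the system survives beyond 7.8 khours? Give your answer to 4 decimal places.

0.2548

The time to first failure is exponential with rate Σλ = 0.0518 + 0.0258 + 0.0311 + 0.0461 + 0.0205 = 0.1753.
P(min > 7.8) = e^(−0.1753·7.8) = e^(−1.3673) ≈ 0.2548.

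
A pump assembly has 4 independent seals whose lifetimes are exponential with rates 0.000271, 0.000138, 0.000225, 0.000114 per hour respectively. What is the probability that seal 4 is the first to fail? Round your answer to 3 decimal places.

0.152

The time to first failure is exponential with rate Σλ = 0.000271 + 0.000138 + 0.000225 + 0.000114 = 0.000748.
P(seal 4 first) = λ_4/Σλ = 0.000114/0.000748 ≈ 0.152.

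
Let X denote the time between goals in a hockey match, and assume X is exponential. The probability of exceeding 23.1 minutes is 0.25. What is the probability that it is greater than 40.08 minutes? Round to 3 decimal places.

e^(−λ·23.1) = 0.25 ⇒ λ = −ln(0.25)/23.1 = 0.0600127.
P(X > 40.08) = e^(−0.0600127·40.08) = e^(−2.4053) ≈ 0.090.

0.090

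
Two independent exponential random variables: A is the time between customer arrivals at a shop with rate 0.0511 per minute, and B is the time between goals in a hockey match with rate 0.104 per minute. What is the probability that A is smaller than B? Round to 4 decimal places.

0.3295

λ_1 = 0.0511, λ_2 = 0.104.
For independent exponentials, P(A < B) = λ_1/(λ_1+λ_2) = 0.0511/0.1551 ≈ 0.3295.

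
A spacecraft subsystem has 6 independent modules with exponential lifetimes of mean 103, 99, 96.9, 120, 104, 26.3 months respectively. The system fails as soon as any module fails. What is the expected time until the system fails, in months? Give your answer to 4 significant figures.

11.61

The first failure time is exponential with rate Σλ_i = 1/103 + 1/99 + 1/96.9 + 1/120 + 1/104 + 1/26.3 = 0.0861012 per month.
E[min] = 1/Σλ = 1/0.0861012 = 11.6142 months.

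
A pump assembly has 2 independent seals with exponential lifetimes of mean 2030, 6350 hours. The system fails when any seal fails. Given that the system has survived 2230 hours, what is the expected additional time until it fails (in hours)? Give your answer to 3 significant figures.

First-failure rate Σλ = 1/2030 + 1/6350 = 0.000650091.
By memorylessness the expected residual is 1/Σλ = 1538.25 hours, regardless of the 2230 already elapsed.

1540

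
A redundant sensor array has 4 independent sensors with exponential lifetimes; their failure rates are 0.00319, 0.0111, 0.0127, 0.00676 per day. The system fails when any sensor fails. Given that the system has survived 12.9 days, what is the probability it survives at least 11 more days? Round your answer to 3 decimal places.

Time to first failure ~ Exp(Σλ) with Σλ = 0.03375.
By memorylessness, P(T > 12.9+11 | T > 12.9) = P(T > 11) = e^(−0.03375·11) ≈ 0.690.

0.690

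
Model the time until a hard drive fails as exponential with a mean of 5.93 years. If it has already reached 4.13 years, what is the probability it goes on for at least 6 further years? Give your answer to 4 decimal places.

The rate is λ = 1/5.93 = 0.168634 per year.
By the memoryless property, P(X > 4.13+6 | X > 4.13) = P(X > 6).
P(X > 6) = e^(−1.0118) ≈ 0.3636.

0.3636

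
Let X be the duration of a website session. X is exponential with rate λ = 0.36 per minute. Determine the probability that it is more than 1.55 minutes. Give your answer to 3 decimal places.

P(X > 1.55) = e^(−λ·1.55) = e^(−0.558) ≈ 0.572.

0.572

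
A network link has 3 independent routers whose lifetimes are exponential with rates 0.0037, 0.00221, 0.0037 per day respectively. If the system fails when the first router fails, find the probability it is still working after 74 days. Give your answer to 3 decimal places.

0.491

The time to first failure is exponential with rate Σλ = 0.0037 + 0.00221 + 0.0037 = 0.00961.
P(min > 74) = e^(−0.00961·74) = e^(−0.71114) ≈ 0.491.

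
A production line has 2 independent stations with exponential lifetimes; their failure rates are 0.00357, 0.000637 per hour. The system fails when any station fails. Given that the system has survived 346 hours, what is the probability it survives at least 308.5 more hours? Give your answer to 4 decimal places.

0.2731

Time to first failure ~ Exp(Σλ) with Σλ = 0.004207.
By memorylessness, P(T > 346+308.5 | T > 346) = P(T > 308.5) = e^(−0.004207·308.5) ≈ 0.2731.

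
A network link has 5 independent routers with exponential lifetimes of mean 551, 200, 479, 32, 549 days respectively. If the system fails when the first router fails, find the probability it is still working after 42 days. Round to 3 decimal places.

0.172

The first failure time is exponential with rate Σλ_i = 1/551 + 1/200 + 1/479 + 1/32 + 1/549 = 0.0419741 per day.
P(min > 42) = e^(−0.0419741·42) = e^(−1.7629) ≈ 0.172.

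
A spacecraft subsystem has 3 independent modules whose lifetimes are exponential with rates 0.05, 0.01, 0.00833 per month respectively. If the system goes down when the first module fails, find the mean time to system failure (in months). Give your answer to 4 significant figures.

14.63

The time to first failure is exponential with rate Σλ = 0.05 + 0.01 + 0.00833 = 0.06833.
E[min] = 1/Σλ = 1/0.06833 = 14.6349 months.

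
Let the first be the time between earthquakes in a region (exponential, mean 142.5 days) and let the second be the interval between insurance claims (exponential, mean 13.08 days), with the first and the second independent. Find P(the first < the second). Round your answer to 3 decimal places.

λ_1 = 1/142.5 = 0.00701754, λ_2 = 1/13.08 = 0.0764526.
For independent exponentials, P(the first < the second) = λ_1/(λ_1+λ_2) = 0.00701754/0.0834701 ≈ 0.084.

0.084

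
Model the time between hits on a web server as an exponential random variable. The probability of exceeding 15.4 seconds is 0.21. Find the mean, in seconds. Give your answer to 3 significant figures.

9.87

e^(−λ·15.4) = 0.21 ⇒ λ = −ln(0.21)/15.4 = 0.101341.
Mean = 1/λ = 9.8677 seconds.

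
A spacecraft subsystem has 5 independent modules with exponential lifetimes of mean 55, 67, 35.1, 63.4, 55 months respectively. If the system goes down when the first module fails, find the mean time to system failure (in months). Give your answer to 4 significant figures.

The first failure time is exponential with rate Σλ_i = 1/55 + 1/67 + 1/35.1 + 1/63.4 + 1/55 = 0.0955519 per month.
E[min] = 1/Σλ = 1/0.0955519 = 10.4655 months.

10.47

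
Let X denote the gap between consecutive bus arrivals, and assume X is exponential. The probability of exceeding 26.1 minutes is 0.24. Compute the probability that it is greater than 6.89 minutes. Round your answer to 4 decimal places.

e^(−λ·26.1) = 0.24 ⇒ λ = −ln(0.24)/26.1 = 0.0546788.
P(X > 6.89) = e^(−0.0546788·6.89) = e^(−0.37674) ≈ 0.6861.

0.6861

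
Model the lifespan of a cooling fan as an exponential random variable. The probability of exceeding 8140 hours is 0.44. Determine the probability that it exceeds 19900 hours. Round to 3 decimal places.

0.134

e^(−λ·8140) = 0.44 ⇒ λ = −ln(0.44)/8140 = 0.000100858.
P(X > 19900) = e^(−0.000100858·19900) = e^(−2.0071) ≈ 0.134.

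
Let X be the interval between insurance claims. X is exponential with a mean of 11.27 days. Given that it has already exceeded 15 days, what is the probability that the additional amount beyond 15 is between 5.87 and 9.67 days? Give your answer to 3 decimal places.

0.170

The rate is λ = 1/11.27 = 0.0887311 per day.
Memoryless: the residual past 15 is again Exp(λ).
P(5.87 < residual < 9.67) = e^(−λ·5.87) − e^(−λ·9.67) = 0.59401 − 0.42400 ≈ 0.170.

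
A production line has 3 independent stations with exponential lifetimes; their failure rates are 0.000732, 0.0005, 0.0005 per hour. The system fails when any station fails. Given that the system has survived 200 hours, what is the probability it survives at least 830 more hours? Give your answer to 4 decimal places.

Time to first failure ~ Exp(Σλ) with Σλ = 0.001732.
By memorylessness, P(T > 200+830 | T > 200) = P(T > 830) = e^(−0.001732·830) ≈ 0.2375.

0.2375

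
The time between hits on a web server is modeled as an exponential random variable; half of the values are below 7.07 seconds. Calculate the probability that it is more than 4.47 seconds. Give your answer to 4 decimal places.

For an exponential, median = ln(2)/λ, so λ = ln 2 / 7.07 = 0.0980406 per second.
P(X > 4.47) = e^(−λ·4.47) = e^(−0.43824) ≈ 0.6452.

0.6452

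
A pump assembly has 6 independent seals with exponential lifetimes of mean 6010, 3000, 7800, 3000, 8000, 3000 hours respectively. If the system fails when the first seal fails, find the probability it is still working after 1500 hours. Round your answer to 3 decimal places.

The first failure time is exponential with rate Σλ_i = 1/6010 + 1/3000 + 1/7800 + 1/3000 + 1/8000 + 1/3000 = 0.00141959 per hour.
P(min > 1500) = e^(−0.00141959·1500) = e^(−2.1294) ≈ 0.119.

0.119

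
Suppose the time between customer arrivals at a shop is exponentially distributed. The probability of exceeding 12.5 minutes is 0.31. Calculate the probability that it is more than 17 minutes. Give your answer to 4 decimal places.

0.2034

e^(−λ·12.5) = 0.31 ⇒ λ = −ln(0.31)/12.5 = 0.0936946.
P(X > 17) = e^(−0.0936946·17) = e^(−1.5928) ≈ 0.2034.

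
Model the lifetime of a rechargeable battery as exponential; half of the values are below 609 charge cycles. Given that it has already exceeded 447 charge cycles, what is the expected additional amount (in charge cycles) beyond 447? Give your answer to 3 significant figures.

879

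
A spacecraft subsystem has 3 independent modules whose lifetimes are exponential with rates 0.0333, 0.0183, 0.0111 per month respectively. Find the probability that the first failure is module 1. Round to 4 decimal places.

The time to first failure is exponential with rate Σλ = 0.0333 + 0.0183 + 0.0111 = 0.0627.
P(module 1 first) = λ_1/Σλ = 0.0333/0.0627 ≈ 0.5311.

0.5311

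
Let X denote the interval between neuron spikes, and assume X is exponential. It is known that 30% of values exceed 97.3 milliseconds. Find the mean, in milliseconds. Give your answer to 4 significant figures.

80.82

e^(−λ·97.3) = 0.30 ⇒ λ = −ln(0.30)/97.3 = 0.0123738.
Mean = 1/λ = 80.8158 milliseconds.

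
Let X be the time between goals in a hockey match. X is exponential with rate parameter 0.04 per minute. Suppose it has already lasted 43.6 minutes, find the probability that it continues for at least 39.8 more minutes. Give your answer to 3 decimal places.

P(X > s+t | X > s) = e^(−λ(s+t))/e^(−λs) = e^(−λt), independent of s = 43.6.
P(X > 39.8) = e^(−1.592) ≈ 0.204.

0.204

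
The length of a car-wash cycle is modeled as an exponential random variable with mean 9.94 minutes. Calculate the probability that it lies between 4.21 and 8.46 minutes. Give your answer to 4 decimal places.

The rate is λ = 1/9.94 = 0.100604 per minute.
P(4.21 < X < 8.46) = e^(−λ·4.21) − e^(−λ·8.46) = 0.65472 − 0.42694 ≈ 0.2278.

0.2278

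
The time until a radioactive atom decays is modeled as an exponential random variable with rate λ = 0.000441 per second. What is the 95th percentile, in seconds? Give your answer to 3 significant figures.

6790

Set 1 − e^(−λt) = 0.95, so t = −ln(0.05)/λ = 2.9957/0.000441 ≈ 6793.04 seconds.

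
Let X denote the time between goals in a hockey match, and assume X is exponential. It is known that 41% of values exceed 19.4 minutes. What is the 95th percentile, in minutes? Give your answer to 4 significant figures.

e^(−λ·19.4) = 0.41 ⇒ λ = −ln(0.41)/19.4 = 0.0459587.
95th percentile: 1 − e^(−λt) = 0.95, t = −ln(0.05)/λ = 65.1832 minutes.

65.18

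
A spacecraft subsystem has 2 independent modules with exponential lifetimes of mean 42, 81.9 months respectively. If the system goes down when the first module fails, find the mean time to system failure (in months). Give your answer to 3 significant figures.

27.8

The first failure time is exponential with rate Σλ_i = 1/42 + 1/81.9 = 0.0360195 per month.
E[min] = 1/Σλ = 1/0.0360195 = 27.7627 months.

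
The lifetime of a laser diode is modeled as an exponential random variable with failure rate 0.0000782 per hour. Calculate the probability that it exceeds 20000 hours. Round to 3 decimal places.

0.209

P(X > 20000) = e^(−λ·20000) = e^(−1.564) ≈ 0.209.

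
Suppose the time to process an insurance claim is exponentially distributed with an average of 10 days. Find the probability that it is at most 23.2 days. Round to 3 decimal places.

0.902

The rate is λ = 1/10 = 0.1 per day.
P(X ≤ 23.2) = 1 − e^(−λ·23.2) = 1 − e^(−2.32) ≈ 0.902.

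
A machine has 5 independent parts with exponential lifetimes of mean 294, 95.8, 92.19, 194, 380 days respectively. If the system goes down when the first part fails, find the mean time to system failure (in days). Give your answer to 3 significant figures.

The first failure time is exponential with rate Σλ_i = 1/294 + 1/95.8 + 1/92.19 + 1/194 + 1/380 = 0.0324732 per day.
E[min] = 1/Σλ = 1/0.0324732 = 30.7947 days.

30.8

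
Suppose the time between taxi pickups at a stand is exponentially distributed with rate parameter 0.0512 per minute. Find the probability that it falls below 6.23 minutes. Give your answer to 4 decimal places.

0.2731

P(X ≤ 6.23) = 1 − e^(−λ·6.23) = 1 − e^(−0.31898) ≈ 0.2731.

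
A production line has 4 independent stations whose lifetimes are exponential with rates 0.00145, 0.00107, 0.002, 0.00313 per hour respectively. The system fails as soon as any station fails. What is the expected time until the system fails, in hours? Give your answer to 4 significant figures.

130.7

The time to first failure is exponential with rate Σλ = 0.00145 + 0.00107 + 0.002 + 0.00313 = 0.00765.
E[min] = 1/Σλ = 1/0.00765 = 130.719 hours.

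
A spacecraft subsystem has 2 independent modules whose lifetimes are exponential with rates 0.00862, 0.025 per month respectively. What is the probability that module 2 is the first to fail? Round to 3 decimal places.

The time to first failure is exponential with rate Σλ = 0.00862 + 0.025 = 0.03362.
P(module 2 first) = λ_2/Σλ = 0.025/0.03362 ≈ 0.744.

0.744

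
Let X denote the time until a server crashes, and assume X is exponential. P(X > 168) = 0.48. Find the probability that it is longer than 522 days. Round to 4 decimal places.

e^(−λ·168) = 0.48 ⇒ λ = −ln(0.48)/168 = 0.00436886.
P(X > 522) = e^(−0.00436886·522) = e^(−2.2805) ≈ 0.1022.

0.1022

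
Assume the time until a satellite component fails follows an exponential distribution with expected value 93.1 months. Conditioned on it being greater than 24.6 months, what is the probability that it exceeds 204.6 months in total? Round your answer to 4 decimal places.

0.1447

The rate is λ = 1/93.1 = 0.0107411 per month.
P(X > s+t | X > s) = e^(−λ(s+t))/e^(−λs) = e^(−λt), independent of s = 24.6.
P(X > 180) = e^(−1.9334) ≈ 0.1447.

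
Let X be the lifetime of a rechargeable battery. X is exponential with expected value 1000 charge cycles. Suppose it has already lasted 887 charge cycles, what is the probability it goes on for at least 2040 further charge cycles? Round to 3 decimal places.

0.130

The rate is λ = 1/1000 = 0.001 per charge cycle.
P(X > s+t | X > s) = e^(−λ(s+t))/e^(−λs) = e^(−λt), independent of s = 887.
P(X > 2040) = e^(−2.04) ≈ 0.130.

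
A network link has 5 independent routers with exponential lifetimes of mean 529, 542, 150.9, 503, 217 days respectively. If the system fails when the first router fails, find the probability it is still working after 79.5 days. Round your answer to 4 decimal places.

The first failure time is exponential with rate Σλ_i = 1/529 + 1/542 + 1/150.9 + 1/503 + 1/217 = 0.0169586 per day.
P(min > 79.5) = e^(−0.0169586·79.5) = e^(−1.3482) ≈ 0.2597.

0.2597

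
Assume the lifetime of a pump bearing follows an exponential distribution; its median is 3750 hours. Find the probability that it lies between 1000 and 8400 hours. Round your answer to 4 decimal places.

For an exponential, median = ln(2)/λ, so λ = ln 2 / 3750 = 0.000184839 per hour.
P(1000 < X < 8400) = e^(−λ·1000) − e^(−λ·8400) = 0.83124 − 0.21169 ≈ 0.6196.

0.6196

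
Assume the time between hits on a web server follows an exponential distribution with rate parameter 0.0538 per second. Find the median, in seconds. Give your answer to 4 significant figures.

Set 1 − e^(−λt) = 0.5, so t = −ln(0.5)/λ = 0.69315/0.0538 ≈ 12.8838 seconds.

12.88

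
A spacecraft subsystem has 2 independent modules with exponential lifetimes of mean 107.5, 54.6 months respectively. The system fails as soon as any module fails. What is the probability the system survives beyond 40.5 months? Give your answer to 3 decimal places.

0.327

The first failure time is exponential with rate Σλ_i = 1/107.5 + 1/54.6 = 0.0276173 per month.
P(min > 40.5) = e^(−0.0276173·40.5) = e^(−1.1185) ≈ 0.327.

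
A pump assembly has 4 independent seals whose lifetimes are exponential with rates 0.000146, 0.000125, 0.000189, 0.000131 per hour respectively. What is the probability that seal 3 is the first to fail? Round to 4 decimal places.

0.3198

The time to first failure is exponential with rate Σλ = 0.000146 + 0.000125 + 0.000189 + 0.000131 = 0.000591.
P(seal 3 first) = λ_3/Σλ = 0.000189/0.000591 ≈ 0.3198.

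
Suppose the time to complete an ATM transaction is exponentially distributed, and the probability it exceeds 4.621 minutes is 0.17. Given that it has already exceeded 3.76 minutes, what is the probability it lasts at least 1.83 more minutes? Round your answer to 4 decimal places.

0.4957

From e^(−λ·4.621) = 0.17, λ = −ln(0.17)/4.621 = 0.383457.
Memoryless: P(X > 3.76+1.83 | X > 3.76) = P(X > 1.83) = e^(−0.383457·1.83) ≈ 0.4957.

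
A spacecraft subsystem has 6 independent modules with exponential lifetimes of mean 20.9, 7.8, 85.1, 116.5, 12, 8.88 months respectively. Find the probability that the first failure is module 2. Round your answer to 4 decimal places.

0.3268

Rates: λ_i = 1/mean_i → 0.0478469, 0.128205, 0.0117509, 0.00858369, 0.0833333, 0.112613; Σλ = 0.392333.
P(module 2 first) = λ_2/Σλ = 0.128205/0.392333 ≈ 0.3268.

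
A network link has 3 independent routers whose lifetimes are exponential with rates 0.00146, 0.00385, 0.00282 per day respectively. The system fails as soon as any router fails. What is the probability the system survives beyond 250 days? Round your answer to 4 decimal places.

0.1310

The time to first failure is exponential with rate Σλ = 0.00146 + 0.00385 + 0.00282 = 0.00813.
P(min > 250) = e^(−0.00813·250) = e^(−2.0325) ≈ 0.1310.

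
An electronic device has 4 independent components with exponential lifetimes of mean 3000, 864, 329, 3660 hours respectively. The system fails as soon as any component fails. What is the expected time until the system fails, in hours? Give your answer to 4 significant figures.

208.2

The first failure time is exponential with rate Σλ_i = 1/3000 + 1/864 + 1/329 + 1/3660 = 0.00480348 per hour.
E[min] = 1/Σλ = 1/0.00480348 = 208.182 hours.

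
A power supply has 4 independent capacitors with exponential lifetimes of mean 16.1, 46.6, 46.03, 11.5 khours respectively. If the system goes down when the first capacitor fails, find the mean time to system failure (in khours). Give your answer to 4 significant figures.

The first failure time is exponential with rate Σλ_i = 1/16.1 + 1/46.6 + 1/46.03 + 1/11.5 = 0.192253 per khour.
E[min] = 1/Σλ = 1/0.192253 = 5.20149 khours.

5.201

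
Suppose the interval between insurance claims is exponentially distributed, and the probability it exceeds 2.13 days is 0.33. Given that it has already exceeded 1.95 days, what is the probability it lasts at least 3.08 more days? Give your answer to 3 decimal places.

0.201

From e^(−λ·2.13) = 0.33, λ = −ln(0.33)/2.13 = 0.520499.
Memoryless: P(X > 1.95+3.08 | X > 1.95) = P(X > 3.08) = e^(−0.520499·3.08) ≈ 0.201.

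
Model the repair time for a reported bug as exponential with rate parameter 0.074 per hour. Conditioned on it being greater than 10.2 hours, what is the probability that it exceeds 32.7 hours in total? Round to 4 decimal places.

The exponential is memoryless, so the remaining time is again Exp(λ): the condition X > 10.2 is irrelevant.
P(X > 22.5) = e^(−1.665) ≈ 0.1892.

0.1892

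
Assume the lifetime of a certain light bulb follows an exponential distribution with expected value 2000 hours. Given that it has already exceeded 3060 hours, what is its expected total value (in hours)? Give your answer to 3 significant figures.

5060

The rate is λ = 1/2000 = 0.0005 per hour.
By memorylessness, E[X | X > 3060] = 3060 + 1/λ = 3060 + 2000 = 5060 hours.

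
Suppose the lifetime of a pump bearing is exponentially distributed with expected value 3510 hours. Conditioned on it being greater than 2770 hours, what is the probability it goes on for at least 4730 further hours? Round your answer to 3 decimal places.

0.260

The rate is λ = 1/3510 = 0.0002849 per hour.
The exponential is memoryless, so the remaining time is again Exp(λ): the condition X > 2770 is irrelevant.
P(X > 4730) = e^(−1.3476) ≈ 0.260.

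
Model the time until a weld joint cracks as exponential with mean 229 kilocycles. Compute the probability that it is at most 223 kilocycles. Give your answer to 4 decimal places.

The rate is λ = 1/229 = 0.00436681 per kilocycle.
P(X ≤ 223) = 1 − e^(−λ·223) = 1 − e^(−0.9738) ≈ 0.6224.

0.6224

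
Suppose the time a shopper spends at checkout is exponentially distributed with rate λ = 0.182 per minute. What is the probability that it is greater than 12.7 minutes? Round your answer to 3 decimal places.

P(X > 12.7) = e^(−λ·12.7) = e^(−2.3114) ≈ 0.099.

0.099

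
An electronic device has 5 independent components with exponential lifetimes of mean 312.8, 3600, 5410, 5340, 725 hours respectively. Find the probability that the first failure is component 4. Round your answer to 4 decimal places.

0.0358

Rates: λ_i = 1/mean_i → 0.00319693, 0.000277778, 0.000184843, 0.000187266, 0.00137931; Σλ = 0.00522613.
P(component 4 first) = λ_4/Σλ = 0.000187266/0.00522613 ≈ 0.0358.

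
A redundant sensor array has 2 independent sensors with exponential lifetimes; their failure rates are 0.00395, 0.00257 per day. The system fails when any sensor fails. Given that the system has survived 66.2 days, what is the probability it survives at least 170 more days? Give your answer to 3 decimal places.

Time to first failure ~ Exp(Σλ) with Σλ = 0.00652.
By memorylessness, P(T > 66.2+170 | T > 66.2) = P(T > 170) = e^(−0.00652·170) ≈ 0.330.

0.330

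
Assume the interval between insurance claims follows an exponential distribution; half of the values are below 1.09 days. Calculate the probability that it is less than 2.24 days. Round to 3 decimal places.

For an exponential, median = ln(2)/λ, so λ = ln 2 / 1.09 = 0.635915 per day.
P(X ≤ 2.24) = 1 − e^(−λ·2.24) = 1 − e^(−1.4244) ≈ 0.759.

0.759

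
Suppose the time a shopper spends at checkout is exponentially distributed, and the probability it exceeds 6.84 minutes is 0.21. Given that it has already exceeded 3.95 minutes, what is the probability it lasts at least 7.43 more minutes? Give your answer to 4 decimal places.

0.1836

From e^(−λ·6.84) = 0.21, λ = −ln(0.21)/6.84 = 0.228165.
Memoryless: P(X > 3.95+7.43 | X > 3.95) = P(X > 7.43) = e^(−0.228165·7.43) ≈ 0.1836.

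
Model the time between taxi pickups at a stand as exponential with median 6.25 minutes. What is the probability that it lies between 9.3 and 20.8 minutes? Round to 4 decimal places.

0.2569

For an exponential, median = ln(2)/λ, so λ = ln 2 / 6.25 = 0.110904 per minute.
P(9.3 < X < 20.8) = e^(−λ·9.3) − e^(−λ·20.8) = 0.35651 − 0.09958 ≈ 0.2569.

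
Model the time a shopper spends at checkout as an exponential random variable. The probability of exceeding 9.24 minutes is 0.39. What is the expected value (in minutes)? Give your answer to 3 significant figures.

e^(−λ·9.24) = 0.39 ⇒ λ = −ln(0.39)/9.24 = 0.101906.
Mean = 1/λ = 9.813 minutes.

9.81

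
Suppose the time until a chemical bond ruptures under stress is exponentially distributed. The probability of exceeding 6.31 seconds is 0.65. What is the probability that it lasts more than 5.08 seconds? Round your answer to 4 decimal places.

e^(−λ·6.31) = 0.65 ⇒ λ = −ln(0.65)/6.31 = 0.0682699.
P(X > 5.08) = e^(−0.0682699·5.08) = e^(−0.34681) ≈ 0.7069.

0.7069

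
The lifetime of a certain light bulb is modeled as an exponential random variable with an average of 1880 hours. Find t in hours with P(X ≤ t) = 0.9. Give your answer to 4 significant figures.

4329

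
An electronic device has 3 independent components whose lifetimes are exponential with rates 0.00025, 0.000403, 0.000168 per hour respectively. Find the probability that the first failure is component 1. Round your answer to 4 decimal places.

0.3045

The time to first failure is exponential with rate Σλ = 0.00025 + 0.000403 + 0.000168 = 0.000821.
P(component 1 first) = λ_1/Σλ = 0.00025/0.000821 ≈ 0.3045.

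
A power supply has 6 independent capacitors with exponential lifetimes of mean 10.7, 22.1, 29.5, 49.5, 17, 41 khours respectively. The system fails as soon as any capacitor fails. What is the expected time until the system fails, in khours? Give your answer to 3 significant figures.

The first failure time is exponential with rate Σλ_i = 1/10.7 + 1/22.1 + 1/29.5 + 1/49.5 + 1/17 + 1/41 = 0.276021 per khour.
E[min] = 1/Σλ = 1/0.276021 = 3.62291 khours.

3.62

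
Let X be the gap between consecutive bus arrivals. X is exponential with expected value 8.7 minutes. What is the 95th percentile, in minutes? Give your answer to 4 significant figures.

26.06

The rate is λ = 1/8.7 = 0.114943 per minute.
Set 1 − e^(−λt) = 0.95, so t = −ln(0.05)/λ = 2.9957/0.114943 ≈ 26.0629 minutes.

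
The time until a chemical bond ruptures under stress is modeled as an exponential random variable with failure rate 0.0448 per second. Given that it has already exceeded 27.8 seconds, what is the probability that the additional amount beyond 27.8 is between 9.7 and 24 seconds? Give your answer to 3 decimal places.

0.306

Memoryless: the residual past 27.8 is again Exp(λ).
P(9.7 < residual < 24) = e^(−λ·9.7) − e^(−λ·24) = 0.64755 − 0.34123 ≈ 0.306.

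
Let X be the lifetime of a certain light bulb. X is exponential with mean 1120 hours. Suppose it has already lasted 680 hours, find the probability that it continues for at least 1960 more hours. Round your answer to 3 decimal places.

0.174

The rate is λ = 1/1120 = 0.000892857 per hour.
By the memoryless property, P(X > 680+1960 | X > 680) = P(X > 1960).
P(X > 1960) = e^(−1.75) ≈ 0.174.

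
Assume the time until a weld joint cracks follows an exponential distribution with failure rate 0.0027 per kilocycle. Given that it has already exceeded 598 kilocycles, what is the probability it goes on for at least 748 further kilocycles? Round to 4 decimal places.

0.1327

P(X > s+t | X > s) = e^(−λ(s+t))/e^(−λs) = e^(−λt), independent of s = 598.
P(X > 748) = e^(−2.0196) ≈ 0.1327.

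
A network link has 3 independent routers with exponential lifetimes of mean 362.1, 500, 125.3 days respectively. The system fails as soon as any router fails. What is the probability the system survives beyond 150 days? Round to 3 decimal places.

The first failure time is exponential with rate Σλ_i = 1/362.1 + 1/500 + 1/125.3 = 0.0127425 per day.
P(min > 150) = e^(−0.0127425·150) = e^(−1.9114) ≈ 0.148.

0.148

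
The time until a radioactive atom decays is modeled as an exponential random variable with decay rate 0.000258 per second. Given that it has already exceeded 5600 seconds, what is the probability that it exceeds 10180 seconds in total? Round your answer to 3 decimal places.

The exponential is memoryless, so the remaining time is again Exp(λ): the condition X > 5600 is irrelevant.
P(X > 4580) = e^(−1.1816) ≈ 0.307.

0.307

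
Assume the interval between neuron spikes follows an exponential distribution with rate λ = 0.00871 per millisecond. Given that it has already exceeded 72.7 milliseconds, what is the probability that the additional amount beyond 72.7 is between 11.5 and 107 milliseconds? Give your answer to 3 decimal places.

Memoryless: the residual past 72.7 is again Exp(λ).
P(11.5 < residual < 107) = e^(−λ·11.5) − e^(−λ·107) = 0.90469 − 0.39378 ≈ 0.511.

0.511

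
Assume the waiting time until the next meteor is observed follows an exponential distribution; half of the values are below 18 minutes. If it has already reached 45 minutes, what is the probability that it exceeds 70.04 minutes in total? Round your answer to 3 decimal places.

For an exponential, median = ln(2)/λ, so λ = ln 2 / 18 = 0.0385082 per minute.
The exponential is memoryless, so the remaining time is again Exp(λ): the condition X > 45 is irrelevant.
P(X > 25.04) = e^(−0.96424) ≈ 0.381.

0.381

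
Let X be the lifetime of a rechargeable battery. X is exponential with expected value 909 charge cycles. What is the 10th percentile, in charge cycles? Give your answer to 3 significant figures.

95.8

The rate is λ = 1/909 = 0.00110011 per charge cycle.
Set 1 − e^(−λt) = 0.1, so t = −ln(0.9)/λ = 0.10536/0.00110011 ≈ 95.7727 charge cycles.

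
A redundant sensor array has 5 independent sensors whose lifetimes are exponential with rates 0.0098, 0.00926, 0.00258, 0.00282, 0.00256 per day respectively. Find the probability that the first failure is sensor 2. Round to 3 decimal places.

0.343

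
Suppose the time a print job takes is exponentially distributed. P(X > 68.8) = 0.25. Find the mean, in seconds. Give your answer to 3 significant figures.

e^(−λ·68.8) = 0.25 ⇒ λ = −ln(0.25)/68.8 = 0.0201496.
Mean = 1/λ = 49.6287 seconds.

49.6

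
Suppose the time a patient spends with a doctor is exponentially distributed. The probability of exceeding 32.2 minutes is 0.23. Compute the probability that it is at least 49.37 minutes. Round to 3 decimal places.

e^(−λ·32.2) = 0.23 ⇒ λ = −ln(0.23)/32.2 = 0.0456421.
P(X > 49.37) = e^(−0.0456421·49.37) = e^(−2.2534) ≈ 0.105.

0.105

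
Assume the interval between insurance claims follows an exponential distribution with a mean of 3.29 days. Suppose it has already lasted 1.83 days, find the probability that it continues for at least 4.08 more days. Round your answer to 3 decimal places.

0.289

The rate is λ = 1/3.29 = 0.303951 per day.
By the memoryless property, P(X > 1.83+4.08 | X > 1.83) = P(X > 4.08).
P(X > 4.08) = e^(−1.2401) ≈ 0.289.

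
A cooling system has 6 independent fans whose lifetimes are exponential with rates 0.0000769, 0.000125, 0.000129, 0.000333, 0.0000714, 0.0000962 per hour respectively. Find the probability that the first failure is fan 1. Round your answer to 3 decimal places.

The time to first failure is exponential with rate Σλ = 0.0000769 + 0.000125 + 0.000129 + 0.000333 + 0.0000714 + 0.0000962 = 0.0008315.
P(fan 1 first) = λ_1/Σλ = 0.0000769/0.0008315 ≈ 0.092.

0.092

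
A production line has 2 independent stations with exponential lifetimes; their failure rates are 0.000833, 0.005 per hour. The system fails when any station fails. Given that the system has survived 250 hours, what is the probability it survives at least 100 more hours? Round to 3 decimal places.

0.558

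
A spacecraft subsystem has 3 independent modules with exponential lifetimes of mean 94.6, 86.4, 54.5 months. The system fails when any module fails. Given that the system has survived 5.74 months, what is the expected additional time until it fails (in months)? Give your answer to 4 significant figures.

24.70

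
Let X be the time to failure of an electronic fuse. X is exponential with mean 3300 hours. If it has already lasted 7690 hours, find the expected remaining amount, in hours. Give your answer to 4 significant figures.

3300

The rate is λ = 1/3300 = 0.00030303 per hour.
By memorylessness, the remaining amount past any threshold is again Exp(λ) with mean 1/λ = 3300 hours.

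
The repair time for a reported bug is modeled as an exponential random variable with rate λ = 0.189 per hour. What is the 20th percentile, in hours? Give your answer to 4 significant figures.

1.181

Set 1 − e^(−λt) = 0.2, so t = −ln(0.8)/λ = 0.22314/0.189 ≈ 1.18065 hours.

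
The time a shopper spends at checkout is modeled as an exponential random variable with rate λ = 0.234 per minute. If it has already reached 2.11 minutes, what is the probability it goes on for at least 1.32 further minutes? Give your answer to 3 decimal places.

0.734

P(X > s+t | X > s) = e^(−λ(s+t))/e^(−λs) = e^(−λt), independent of s = 2.11.
P(X > 1.32) = e^(−0.30888) ≈ 0.734.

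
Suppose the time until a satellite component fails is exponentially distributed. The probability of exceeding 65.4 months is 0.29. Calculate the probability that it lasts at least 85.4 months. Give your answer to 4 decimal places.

e^(−λ·65.4) = 0.29 ⇒ λ = −ln(0.29)/65.4 = 0.0189277.
P(X > 85.4) = e^(−0.0189277·85.4) = e^(−1.6164) ≈ 0.1986.

0.1986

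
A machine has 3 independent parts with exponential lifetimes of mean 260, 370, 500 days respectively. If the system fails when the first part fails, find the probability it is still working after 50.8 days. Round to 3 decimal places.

The first failure time is exponential with rate Σλ_i = 1/260 + 1/370 + 1/500 = 0.00854886 per day.
P(min > 50.8) = e^(−0.00854886·50.8) = e^(−0.43428) ≈ 0.648.

0.648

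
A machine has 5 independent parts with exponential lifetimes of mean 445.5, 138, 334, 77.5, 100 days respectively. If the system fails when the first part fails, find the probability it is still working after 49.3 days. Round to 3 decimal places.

0.175

The first failure time is exponential with rate Σλ_i = 1/445.5 + 1/138 + 1/334 + 1/77.5 + 1/100 = 0.0353883 per day.
P(min > 49.3) = e^(−0.0353883·49.3) = e^(−1.7446) ≈ 0.175.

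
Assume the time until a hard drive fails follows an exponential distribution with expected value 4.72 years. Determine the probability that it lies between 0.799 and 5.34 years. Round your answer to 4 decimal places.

0.5217

The rate is λ = 1/4.72 = 0.211864 per year.
P(0.799 < X < 5.34) = e^(−λ·0.799) − e^(−λ·5.34) = 0.84427 − 0.32260 ≈ 0.5217.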